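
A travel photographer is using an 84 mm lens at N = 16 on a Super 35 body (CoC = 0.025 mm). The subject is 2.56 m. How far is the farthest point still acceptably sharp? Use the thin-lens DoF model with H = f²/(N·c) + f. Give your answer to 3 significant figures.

2.98 m

Hyperfocal distance H = f²/(N·c) + f = 84²/(16 × 0.025) + 84 = 7056/0.4 + 84 ≈ 17724.0 mm ≈ 17.72 m.
Far limit Df = s·(H − f)/(H − s) = 2560 × (17724.0 − 84) / (17724.0 − 2560) = 2560 × 17640.0 / 15164.0 ≈ 2978.0 mm ≈ 2.98 m.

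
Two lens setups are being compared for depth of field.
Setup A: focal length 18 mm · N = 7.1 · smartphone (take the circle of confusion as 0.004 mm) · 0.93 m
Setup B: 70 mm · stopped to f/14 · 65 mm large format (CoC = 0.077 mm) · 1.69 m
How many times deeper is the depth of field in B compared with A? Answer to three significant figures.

9.22

Setup A: H = 18²/(7.1×0.004) + 18 ≈ 11426.5 mm; DoF = Df − Dn = 1010.80 − 861.16 ≈ 149.64 mm.
Setup B: H = 70²/(14×0.077) + 70 ≈ 4615.5 mm; DoF = Df − Dn = 2625.9 − 1245.9 ≈ 1380.0 mm.
Ratio = 1380.0 / 149.64 ≈ 9.22.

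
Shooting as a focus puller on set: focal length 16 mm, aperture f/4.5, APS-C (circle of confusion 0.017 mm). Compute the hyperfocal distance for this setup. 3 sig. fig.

Hyperfocal distance H = f²/(N·c) + f = 16²/(4.5 × 0.017) + 16 = 256/0.0765 + 16 ≈ 3362.4 mm ≈ 3.36 m.

3.36 m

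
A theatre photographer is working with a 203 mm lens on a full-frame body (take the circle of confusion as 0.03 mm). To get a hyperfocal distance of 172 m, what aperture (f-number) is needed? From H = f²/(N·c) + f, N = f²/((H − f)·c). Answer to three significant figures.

Rearrange H = f²/(N·c) + f for N: N = f² / ((H − f)·c).
N = 203² / ((172000 − 203) × 0.03) = 41209 / 5154 ≈ 8.

f/8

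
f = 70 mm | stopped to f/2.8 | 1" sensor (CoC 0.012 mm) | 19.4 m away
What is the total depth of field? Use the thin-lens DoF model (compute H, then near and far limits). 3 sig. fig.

Hyperfocal distance H = f²/(N·c) + f = 70²/(2.8 × 0.012) + 70 = 4900/0.0336 + 70 ≈ 145903.3 mm ≈ 145.9 m.
Near limit Dn = s·(H − f)/(H + s − 2f) = 19400 × (145903.3 − 70) / (145903.3 + 19400 − 2 × 70) = 19400 × 145833.3 / 165163.3 ≈ 17129.5 mm.
Far limit Df = s·(H − f)/(H − s) = 19400 × (145903.3 − 70) / (145903.3 − 19400) = 19400 × 145833.3 / 126503.3 ≈ 22364.4 mm.
Depth of field = Df − Dn = 22364.4 − 17129.5 ≈ 5234.9 mm ≈ 5.23 m.

5.23 m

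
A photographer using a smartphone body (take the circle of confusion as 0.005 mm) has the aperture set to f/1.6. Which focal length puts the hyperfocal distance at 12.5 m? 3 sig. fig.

From H = f²/(N·c) + f, with f ≪ H: f ≈ √(H·N·c) = √(12500 × 1.6 × 0.005) = √100.00 ≈ 10.00 mm.
The +f correction barely moves this — solving exactly, f² + N·c·f − N·c·H = 0 ⇒ f = (−N·c + √((N·c)² + 4·N·c·H))/2 = (−0.008 + √400.00)/2 ≈ 9.9960 mm, so f ≈ 10.0 mm.

10.0 mm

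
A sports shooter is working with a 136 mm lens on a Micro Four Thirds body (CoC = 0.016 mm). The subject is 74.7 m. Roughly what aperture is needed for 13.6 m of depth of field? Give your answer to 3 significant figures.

Write h = H − f = f²/(N·c). The thin-lens limits are Dn = s·h/(h + (s−f)) and Df = s·h/(h − (s−f)), so DoF = Df − Dn = 2·s·(s−f)·h / (h² − (s−f)²).
That is a quadratic in h: DoF·h² − 2·s·(s−f)·h − DoF·(s−f)² = 0 ⇒ h = (s−f)·(s + √(s² + DoF²)) / DoF = 74564 × (74700 + √(74700² + 13600²)) / 13600 = 74564 × (74700 + 75927.9) / 13600 ≈ 825840 mm.
Then N = f²/(c·h) = 136² / (0.016 × 825840) = 18496 / 13213 ≈ 1.40.

f/1.40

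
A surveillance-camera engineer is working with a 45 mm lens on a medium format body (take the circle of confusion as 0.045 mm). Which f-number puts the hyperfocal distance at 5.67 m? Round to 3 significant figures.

f/8

Rearrange H = f²/(N·c) + f for N: N = f² / ((H − f)·c).
N = 45² / ((5670 − 45) × 0.045) = 2025 / 253.1 ≈ 8.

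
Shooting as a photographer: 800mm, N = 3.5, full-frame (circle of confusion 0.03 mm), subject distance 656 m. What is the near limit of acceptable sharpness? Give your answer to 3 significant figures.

Hyperfocal distance H = f²/(N·c) + f = 800²/(3.5 × 0.03) + 800 = 640000/0.105 + 800 ≈ 6096038.1 mm ≈ 6096 m.
Near limit Dn = s·(H − f)/(H + s − 2f) = 656000 × (6096038.1 − 800) / (6096038.1 + 656000 − 2 × 800) = 656000 × 6095238.1 / 6750438.1 ≈ 592328 mm ≈ 592 m.

592 m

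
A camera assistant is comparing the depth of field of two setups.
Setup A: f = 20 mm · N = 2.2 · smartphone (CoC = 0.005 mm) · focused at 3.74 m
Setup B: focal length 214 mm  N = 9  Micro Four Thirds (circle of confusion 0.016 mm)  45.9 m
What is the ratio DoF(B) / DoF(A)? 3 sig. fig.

Setup A: H = 20²/(2.2×0.005) + 20 ≈ 36383.6 mm; DoF = Df − Dn = 4166.20 − 3392.91 ≈ 773.29 mm.
Setup B: H = 214²/(9×0.016) + 214 ≈ 318241.8 mm; DoF = Df − Dn = 53600 − 40135 ≈ 13465 mm.
Ratio = 13465 / 773.29 ≈ 17.4.

17.4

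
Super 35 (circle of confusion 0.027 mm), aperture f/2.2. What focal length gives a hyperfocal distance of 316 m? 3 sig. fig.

From H = f²/(N·c) + f, with f ≪ H: f ≈ √(H·N·c) = √(316000 × 2.2 × 0.027) = √18770 ≈ 137.0 mm.
The +f correction barely moves this — solving exactly, f² + N·c·f − N·c·H = 0 ⇒ f = (−N·c + √((N·c)² + 4·N·c·H))/2 = (−0.0594 + √75082)/2 ≈ 136.98 mm, so f ≈ 137 mm.

137 mm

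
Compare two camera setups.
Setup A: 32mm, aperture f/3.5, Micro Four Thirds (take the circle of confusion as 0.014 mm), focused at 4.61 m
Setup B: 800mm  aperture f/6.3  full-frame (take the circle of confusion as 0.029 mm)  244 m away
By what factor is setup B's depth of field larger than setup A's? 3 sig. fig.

16.0

Setup A: H = 32²/(3.5×0.014) + 32 ≈ 20930.0 mm; DoF = Df − Dn = 5903.2 − 3781.6 ≈ 2121.6 mm.
Setup B: H = 800²/(6.3×0.029) + 800 ≈ 3503810.4 mm; DoF = Df − Dn = 262204 − 228160 ≈ 34044 mm.
Ratio = 34044 / 2121.6 ≈ 16.0.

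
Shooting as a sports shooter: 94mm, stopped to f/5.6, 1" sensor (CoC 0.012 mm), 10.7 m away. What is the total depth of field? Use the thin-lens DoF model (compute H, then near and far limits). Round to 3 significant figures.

Hyperfocal distance H = f²/(N·c) + f = 94²/(5.6 × 0.012) + 94 = 8836/0.0672 + 94 ≈ 131582.1 mm ≈ 131.6 m.
Near limit Dn = s·(H − f)/(H + s − 2f) = 10700 × (131582.1 − 94) / (131582.1 + 10700 − 2 × 94) = 10700 × 131488.1 / 142094.1 ≈ 9901.3 mm.
Far limit Df = s·(H − f)/(H − s) = 10700 × (131582.1 − 94) / (131582.1 − 10700) = 10700 × 131488.1 / 120882.1 ≈ 11638.8 mm.
Depth of field = Df − Dn = 11638.8 − 9901.3 ≈ 1737.5 mm ≈ 1.74 m.

1.74 m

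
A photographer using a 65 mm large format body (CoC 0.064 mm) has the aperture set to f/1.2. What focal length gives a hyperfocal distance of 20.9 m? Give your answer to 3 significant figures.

40.0 mm

From H = f²/(N·c) + f, with f ≪ H: f ≈ √(H·N·c) = √(20900 × 1.2 × 0.064) = √1605.1 ≈ 40.06 mm.
Exact: f² + N·c·f − N·c·H = 0 ⇒ f = (−N·c + √((N·c)² + 4·N·c·H))/2 = (−0.0768 + √6420.5)/2 ≈ 40.026 mm ≈ 40.0 mm.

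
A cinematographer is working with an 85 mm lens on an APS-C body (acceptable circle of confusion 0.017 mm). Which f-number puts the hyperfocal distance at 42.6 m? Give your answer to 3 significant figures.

f/10

Rearrange H = f²/(N·c) + f for N: N = f² / ((H − f)·c).
N = 85² / ((42600 − 85) × 0.017) = 7225 / 722.8 ≈ 10.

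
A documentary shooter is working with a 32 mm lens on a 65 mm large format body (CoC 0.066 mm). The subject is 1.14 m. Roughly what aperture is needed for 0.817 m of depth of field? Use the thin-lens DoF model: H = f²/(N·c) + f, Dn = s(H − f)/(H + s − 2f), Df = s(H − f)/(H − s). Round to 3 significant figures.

Write h = H − f = f²/(N·c). The thin-lens limits are Dn = s·h/(h + (s−f)) and Df = s·h/(h − (s−f)), so DoF = Df − Dn = 2·s·(s−f)·h / (h² − (s−f)²).
That is a quadratic in h: DoF·h² − 2·s·(s−f)·h − DoF·(s−f)² = 0 ⇒ h = (s−f)·(s + √(s² + DoF²)) / DoF = 1108 × (1140 + √(1140² + 817²)) / 817 = 1108 × (1140 + 1402.53) / 817 ≈ 3448.1 mm.
Then N = f²/(c·h) = 32² / (0.066 × 3448.1) = 1024 / 227.58 ≈ 4.50.

f/4.50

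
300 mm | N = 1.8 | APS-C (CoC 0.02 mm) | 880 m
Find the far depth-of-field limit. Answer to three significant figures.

1360 m

Hyperfocal distance H = f²/(N·c) + f = 300²/(1.8 × 0.02) + 300 = 90000/0.036 + 300 ≈ 2500300.0 mm ≈ 2500 m.
Far limit Df = s·(H − f)/(H − s) = 880000 × (2500300.0 − 300) / (2500300.0 − 880000) = 880000 × 2500000.0 / 1620300.0 ≈ 1357773 mm ≈ 1360 m.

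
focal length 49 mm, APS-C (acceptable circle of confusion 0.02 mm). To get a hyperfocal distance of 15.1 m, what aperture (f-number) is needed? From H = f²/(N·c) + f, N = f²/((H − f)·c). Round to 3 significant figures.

f/7.98

Rearrange H = f²/(N·c) + f for N: N = f² / ((H − f)·c).
N = 49² / ((15100 − 49) × 0.02) = 2401 / 301.0 ≈ 7.98.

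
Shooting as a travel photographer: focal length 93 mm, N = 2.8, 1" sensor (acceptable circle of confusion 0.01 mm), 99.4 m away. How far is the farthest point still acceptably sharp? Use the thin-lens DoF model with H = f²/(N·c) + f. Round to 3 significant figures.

Hyperfocal distance H = f²/(N·c) + f = 93²/(2.8 × 0.01) + 93 = 8649/0.028 + 93 ≈ 308985.9 mm ≈ 309.0 m.
Far limit Df = s·(H − f)/(H − s) = 99400 × (308985.9 − 93) / (308985.9 − 99400) = 99400 × 308892.9 / 209585.9 ≈ 146498 mm ≈ 146 m.

146 m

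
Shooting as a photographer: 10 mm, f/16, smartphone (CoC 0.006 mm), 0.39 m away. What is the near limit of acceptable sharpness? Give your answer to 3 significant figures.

Hyperfocal distance H = f²/(N·c) + f = 10²/(16 × 0.006) + 10 = 100/0.096 + 10 ≈ 1051.7 mm ≈ 1.052 m.
Near limit Dn = s·(H − f)/(H + s − 2f) = 390 × (1051.7 − 10) / (1051.7 + 390 − 2 × 10) = 390 × 1041.7 / 1421.7 ≈ 285.76 mm.

286 mm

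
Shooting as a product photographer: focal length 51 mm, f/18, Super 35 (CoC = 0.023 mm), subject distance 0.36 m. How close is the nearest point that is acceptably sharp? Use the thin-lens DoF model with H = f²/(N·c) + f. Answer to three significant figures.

Hyperfocal distance H = f²/(N·c) + f = 51²/(18 × 0.023) + 51 = 2601/0.414 + 51 ≈ 6333.6 mm ≈ 6.334 m.
Near limit Dn = s·(H − f)/(H + s − 2f) = 360 × (6333.6 − 51) / (6333.6 + 360 − 2 × 51) = 360 × 6282.6 / 6591.6 ≈ 343.12 mm.

343 mm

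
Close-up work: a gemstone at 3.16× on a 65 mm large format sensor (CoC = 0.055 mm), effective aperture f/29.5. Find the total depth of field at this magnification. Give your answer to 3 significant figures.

At magnification m, DoF ≈ 2·N_eff·c/m² = 2 × 29.5 × 0.055 / 3.16² = 3.245 / 9.986 ≈ 0.325 mm.

0.325 mm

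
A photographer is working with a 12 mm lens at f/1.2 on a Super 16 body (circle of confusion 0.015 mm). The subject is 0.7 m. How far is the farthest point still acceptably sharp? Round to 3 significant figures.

0.766 m

Hyperfocal distance H = f²/(N·c) + f = 12²/(1.2 × 0.015) + 12 = 144/0.018 + 12 ≈ 8012.0 mm ≈ 8.012 m.
Far limit Df = s·(H − f)/(H − s) = 700 × (8012.0 − 12) / (8012.0 − 700) = 700 × 8000.0 / 7312.0 ≈ 765.86 mm ≈ 0.766 m.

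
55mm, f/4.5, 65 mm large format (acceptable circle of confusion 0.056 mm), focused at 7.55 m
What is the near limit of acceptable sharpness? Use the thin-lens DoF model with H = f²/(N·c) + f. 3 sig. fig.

Hyperfocal distance H = f²/(N·c) + f = 55²/(4.5 × 0.056) + 55 = 3025/0.252 + 55 ≈ 12059.0 mm ≈ 12.06 m.
Near limit Dn = s·(H − f)/(H + s − 2f) = 7550 × (12059.0 − 55) / (12059.0 + 7550 − 2 × 55) = 7550 × 12004.0 / 19499.0 ≈ 4647.9 mm ≈ 4.65 m.

4.65 m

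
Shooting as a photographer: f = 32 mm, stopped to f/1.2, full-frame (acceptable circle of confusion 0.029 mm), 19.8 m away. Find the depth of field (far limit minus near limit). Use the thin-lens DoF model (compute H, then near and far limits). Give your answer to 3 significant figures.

48.5 m

Hyperfocal distance H = f²/(N·c) + f = 32²/(1.2 × 0.029) + 32 = 1024/0.0348 + 32 ≈ 29457.3 mm ≈ 29.46 m.
Near limit Dn = s·(H − f)/(H + s − 2f) = 19800 × (29457.3 − 32) / (29457.3 + 19800 − 2 × 32) = 19800 × 29425.3 / 49193.3 ≈ 11843 mm.
Far limit Df = s·(H − f)/(H − s) = 19800 × (29457.3 − 32) / (29457.3 − 19800) = 19800 × 29425.3 / 9657.3 ≈ 60330 mm.
Depth of field = Df − Dn = 60330 − 11843 ≈ 48487 mm ≈ 48.5 m.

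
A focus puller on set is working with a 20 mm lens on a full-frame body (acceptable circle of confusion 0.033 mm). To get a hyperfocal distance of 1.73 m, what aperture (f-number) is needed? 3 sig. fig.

f/7.09

Rearrange H = f²/(N·c) + f for N: N = f² / ((H − f)·c).
N = 20² / ((1730 − 20) × 0.033) = 400 / 56.43 ≈ 7.09.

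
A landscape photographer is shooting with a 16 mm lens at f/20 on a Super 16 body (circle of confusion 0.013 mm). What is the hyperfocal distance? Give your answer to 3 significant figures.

1.00 m

Hyperfocal distance H = f²/(N·c) + f = 16²/(20 × 0.013) + 16 = 256/0.26 + 16 ≈ 1000.6 mm ≈ 1.00 m.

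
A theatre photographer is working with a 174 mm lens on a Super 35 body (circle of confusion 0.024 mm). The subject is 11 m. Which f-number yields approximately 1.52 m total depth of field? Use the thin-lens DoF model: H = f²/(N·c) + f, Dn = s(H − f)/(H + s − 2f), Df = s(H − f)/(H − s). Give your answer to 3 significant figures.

f/8.01

Write h = H − f = f²/(N·c). The thin-lens limits are Dn = s·h/(h + (s−f)) and Df = s·h/(h − (s−f)), so DoF = Df − Dn = 2·s·(s−f)·h / (h² − (s−f)²).
That is a quadratic in h: DoF·h² − 2·s·(s−f)·h − DoF·(s−f)² = 0 ⇒ h = (s−f)·(s + √(s² + DoF²)) / DoF = 10826 × (11000 + √(11000² + 1520²)) / 1520 = 10826 × (11000 + 11104.5) / 1520 ≈ 157437 mm.
Then N = f²/(c·h) = 174² / (0.024 × 157437) = 30276 / 3778.5 ≈ 8.01.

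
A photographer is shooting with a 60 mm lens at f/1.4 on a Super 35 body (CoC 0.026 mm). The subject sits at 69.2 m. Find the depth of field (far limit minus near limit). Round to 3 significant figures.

189 m

Hyperfocal distance H = f²/(N·c) + f = 60²/(1.4 × 0.026) + 60 = 3600/0.0364 + 60 ≈ 98961.1 mm ≈ 98.96 m.
Near limit Dn = s·(H − f)/(H + s − 2f) = 69200 × (98961.1 − 60) / (98961.1 + 69200 − 2 × 60) = 69200 × 98901.1 / 168041.1 ≈ 40728 mm.
Far limit Df = s·(H − f)/(H − s) = 69200 × (98961.1 − 60) / (98961.1 − 69200) = 69200 × 98901.1 / 29761.1 ≈ 229963 mm.
Depth of field = Df − Dn = 229963 − 40728 ≈ 189235 mm ≈ 189 m.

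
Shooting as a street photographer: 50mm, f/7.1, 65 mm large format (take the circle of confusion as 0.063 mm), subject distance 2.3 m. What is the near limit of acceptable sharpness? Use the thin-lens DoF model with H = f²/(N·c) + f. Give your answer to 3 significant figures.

Hyperfocal distance H = f²/(N·c) + f = 50²/(7.1 × 0.063) + 50 = 2500/0.4473 + 50 ≈ 5639.1 mm ≈ 5.639 m.
Near limit Dn = s·(H − f)/(H + s − 2f) = 2300 × (5639.1 − 50) / (5639.1 + 2300 − 2 × 50) = 2300 × 5589.1 / 7839.1 ≈ 1639.8 mm ≈ 1.64 m.

1.64 m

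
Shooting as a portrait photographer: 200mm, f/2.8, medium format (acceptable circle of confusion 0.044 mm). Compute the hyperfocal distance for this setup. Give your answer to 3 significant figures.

325 m

Hyperfocal distance H = f²/(N·c) + f = 200²/(2.8 × 0.044) + 200 = 40000/0.1232 + 200 ≈ 324875.3 mm ≈ 325 m.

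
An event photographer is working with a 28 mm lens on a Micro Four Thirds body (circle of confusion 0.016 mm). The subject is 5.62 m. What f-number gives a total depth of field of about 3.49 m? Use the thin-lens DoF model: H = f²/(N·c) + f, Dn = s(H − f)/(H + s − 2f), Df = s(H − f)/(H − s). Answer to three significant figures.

f/2.50

Write h = H − f = f²/(N·c). The thin-lens limits are Dn = s·h/(h + (s−f)) and Df = s·h/(h − (s−f)), so DoF = Df − Dn = 2·s·(s−f)·h / (h² − (s−f)²).
That is a quadratic in h: DoF·h² − 2·s·(s−f)·h − DoF·(s−f)² = 0 ⇒ h = (s−f)·(s + √(s² + DoF²)) / DoF = 5592 × (5620 + √(5620² + 3490²)) / 3490 = 5592 × (5620 + 6615.47) / 3490 ≈ 19605 mm.
Then N = f²/(c·h) = 28² / (0.016 × 19605) = 784 / 313.68 ≈ 2.50.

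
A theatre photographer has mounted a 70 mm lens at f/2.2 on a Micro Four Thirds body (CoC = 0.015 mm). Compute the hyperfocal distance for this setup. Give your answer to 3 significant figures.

149 m

Hyperfocal distance H = f²/(N·c) + f = 70²/(2.2 × 0.015) + 70 = 4900/0.033 + 70 ≈ 148554.8 mm ≈ 149 m.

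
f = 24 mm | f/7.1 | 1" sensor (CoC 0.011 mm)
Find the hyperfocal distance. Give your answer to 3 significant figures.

Hyperfocal distance H = f²/(N·c) + f = 24²/(7.1 × 0.011) + 24 = 576/0.0781 + 24 ≈ 7399.2 mm ≈ 7.40 m.

7.40 m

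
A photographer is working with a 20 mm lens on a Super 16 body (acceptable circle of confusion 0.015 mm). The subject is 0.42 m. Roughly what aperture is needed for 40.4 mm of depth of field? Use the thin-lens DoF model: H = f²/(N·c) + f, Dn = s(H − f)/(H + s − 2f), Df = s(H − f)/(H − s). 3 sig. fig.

Write h = H − f = f²/(N·c). The thin-lens limits are Dn = s·h/(h + (s−f)) and Df = s·h/(h − (s−f)), so DoF = Df − Dn = 2·s·(s−f)·h / (h² − (s−f)²).
That is a quadratic in h: DoF·h² − 2·s·(s−f)·h − DoF·(s−f)² = 0 ⇒ h = (s−f)·(s + √(s² + DoF²)) / DoF = 400 × (420 + √(420² + 40.4²)) / 40.4 = 400 × (420 + 421.939) / 40.4 ≈ 8336.0 mm.
Then N = f²/(c·h) = 20² / (0.015 × 8336.0) = 400 / 125.04 ≈ 3.20.

f/3.20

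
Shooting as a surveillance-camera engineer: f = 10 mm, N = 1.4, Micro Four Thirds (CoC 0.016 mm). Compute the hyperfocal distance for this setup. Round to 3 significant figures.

Hyperfocal distance H = f²/(N·c) + f = 10²/(1.4 × 0.016) + 10 = 100/0.0224 + 10 ≈ 4474.3 mm ≈ 4.47 m.

4.47 m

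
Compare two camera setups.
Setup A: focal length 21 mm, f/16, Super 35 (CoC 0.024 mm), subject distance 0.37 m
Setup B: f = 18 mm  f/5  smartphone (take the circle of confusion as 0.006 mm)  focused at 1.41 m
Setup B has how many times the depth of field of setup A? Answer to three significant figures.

1.49

Setup A: H = 21²/(16×0.024) + 21 ≈ 1169.4 mm; DoF = Df − Dn = 531.53 − 283.77 ≈ 247.76 mm.
Setup B: H = 18²/(5×0.006) + 18 ≈ 10818.0 mm; DoF = Df − Dn = 1618.62 − 1249.02 ≈ 369.60 mm.
Ratio = 369.60 / 247.76 ≈ 1.49.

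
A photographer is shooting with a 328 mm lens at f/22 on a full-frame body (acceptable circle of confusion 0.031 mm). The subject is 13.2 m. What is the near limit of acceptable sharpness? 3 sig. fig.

12.2 m

Hyperfocal distance H = f²/(N·c) + f = 328²/(22 × 0.031) + 328 = 107584/0.682 + 328 ≈ 158075.8 mm ≈ 158.1 m.
Near limit Dn = s·(H − f)/(H + s − 2f) = 13200 × (158075.8 − 328) / (158075.8 + 13200 − 2 × 328) = 13200 × 157747.8 / 170619.8 ≈ 12204 mm ≈ 12.2 m.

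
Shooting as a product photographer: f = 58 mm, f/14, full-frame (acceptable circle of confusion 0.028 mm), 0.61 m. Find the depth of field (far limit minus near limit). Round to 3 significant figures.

Hyperfocal distance H = f²/(N·c) + f = 58²/(14 × 0.028) + 58 = 3364/0.392 + 58 ≈ 8639.6 mm ≈ 8.640 m.
Near limit Dn = s·(H − f)/(H + s − 2f) = 610 × (8639.6 − 58) / (8639.6 + 610 − 2 × 58) = 610 × 8581.6 / 9133.6 ≈ 573.134 mm.
Far limit Df = s·(H − f)/(H − s) = 610 × (8639.6 − 58) / (8639.6 − 610) = 610 × 8581.6 / 8029.6 ≈ 651.935 mm.
Depth of field = Df − Dn = 651.935 − 573.134 ≈ 78.801 mm.

78.8 mm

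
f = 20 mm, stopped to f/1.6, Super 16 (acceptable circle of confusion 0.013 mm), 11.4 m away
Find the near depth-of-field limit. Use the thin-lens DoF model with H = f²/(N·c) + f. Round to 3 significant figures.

7.16 m

Hyperfocal distance H = f²/(N·c) + f = 20²/(1.6 × 0.013) + 20 = 400/0.0208 + 20 ≈ 19250.8 mm ≈ 19.25 m.
Near limit Dn = s·(H − f)/(H + s − 2f) = 11400 × (19250.8 − 20) / (19250.8 + 11400 − 2 × 20) = 11400 × 19230.8 / 30610.8 ≈ 7161.9 mm ≈ 7.16 m.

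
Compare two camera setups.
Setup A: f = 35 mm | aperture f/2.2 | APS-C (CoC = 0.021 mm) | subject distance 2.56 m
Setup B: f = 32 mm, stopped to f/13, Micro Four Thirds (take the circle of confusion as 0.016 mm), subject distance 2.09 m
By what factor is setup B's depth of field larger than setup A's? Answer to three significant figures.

Setup A: H = 35²/(2.2×0.021) + 35 ≈ 26550.2 mm; DoF = Df − Dn = 2829.44 − 2337.41 ≈ 492.03 mm.
Setup B: H = 32²/(13×0.016) + 32 ≈ 4955.1 mm; DoF = Df − Dn = 3591.3 − 1473.9 ≈ 2117.4 mm.
Ratio = 2117.4 / 492.03 ≈ 4.30.

4.30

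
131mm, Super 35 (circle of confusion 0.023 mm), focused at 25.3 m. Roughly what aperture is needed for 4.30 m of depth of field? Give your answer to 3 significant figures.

Write h = H − f = f²/(N·c). The thin-lens limits are Dn = s·h/(h + (s−f)) and Df = s·h/(h − (s−f)), so DoF = Df − Dn = 2·s·(s−f)·h / (h² − (s−f)²).
That is a quadratic in h: DoF·h² − 2·s·(s−f)·h − DoF·(s−f)² = 0 ⇒ h = (s−f)·(s + √(s² + DoF²)) / DoF = 25169 × (25300 + √(25300² + 4300²)) / 4300 = 25169 × (25300 + 25662.8) / 4300 ≈ 298298 mm.
Then N = f²/(c·h) = 131² / (0.023 × 298298) = 17161 / 6860.9 ≈ 2.50.

f/2.50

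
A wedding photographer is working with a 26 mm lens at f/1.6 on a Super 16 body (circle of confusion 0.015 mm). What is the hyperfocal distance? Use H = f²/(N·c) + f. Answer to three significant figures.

Hyperfocal distance H = f²/(N·c) + f = 26²/(1.6 × 0.015) + 26 = 676/0.024 + 26 ≈ 28192.7 mm ≈ 28.2 m.

28.2 m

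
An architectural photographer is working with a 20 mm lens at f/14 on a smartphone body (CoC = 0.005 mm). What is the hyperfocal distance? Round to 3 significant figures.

5.73 m

Hyperfocal distance H = f²/(N·c) + f = 20²/(14 × 0.005) + 20 = 400/0.07 + 20 ≈ 5734.3 mm ≈ 5.73 m.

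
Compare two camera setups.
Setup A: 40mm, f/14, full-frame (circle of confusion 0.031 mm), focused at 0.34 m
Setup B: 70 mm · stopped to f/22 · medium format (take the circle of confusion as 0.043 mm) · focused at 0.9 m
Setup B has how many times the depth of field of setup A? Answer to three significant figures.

Setup A: H = 40²/(14×0.031) + 40 ≈ 3726.6 mm; DoF = Df − Dn = 370.118 − 314.415 ≈ 55.703 mm.
Setup B: H = 70²/(22×0.043) + 70 ≈ 5249.7 mm; DoF = Df − Dn = 1071.74 − 775.70 ≈ 296.04 mm.
Ratio = 296.04 / 55.703 ≈ 5.31.

5.31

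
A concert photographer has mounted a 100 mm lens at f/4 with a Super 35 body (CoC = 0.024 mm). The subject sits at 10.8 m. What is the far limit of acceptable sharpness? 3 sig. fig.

12.0 m

Hyperfocal distance H = f²/(N·c) + f = 100²/(4 × 0.024) + 100 = 10000/0.096 + 100 ≈ 104266.7 mm ≈ 104.3 m.
Far limit Df = s·(H − f)/(H − s) = 10800 × (104266.7 − 100) / (104266.7 − 10800) = 10800 × 104166.7 / 93466.7 ≈ 12036 mm ≈ 12.0 m.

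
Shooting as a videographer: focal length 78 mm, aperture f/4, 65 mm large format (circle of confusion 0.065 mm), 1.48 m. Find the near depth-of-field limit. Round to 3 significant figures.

Hyperfocal distance H = f²/(N·c) + f = 78²/(4 × 0.065) + 78 = 6084/0.26 + 78 ≈ 23478.0 mm ≈ 23.48 m.
Near limit Dn = s·(H − f)/(H + s − 2f) = 1480 × (23478.0 − 78) / (23478.0 + 1480 − 2 × 78) = 1480 × 23400.0 / 24802.0 ≈ 1396.3 mm ≈ 1.40 m.

1.40 m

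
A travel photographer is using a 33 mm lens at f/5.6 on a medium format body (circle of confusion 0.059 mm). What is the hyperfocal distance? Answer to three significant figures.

Hyperfocal distance H = f²/(N·c) + f = 33²/(5.6 × 0.059) + 33 = 1089/0.3304 + 33 ≈ 3329.0 mm ≈ 3.33 m.

3.33 m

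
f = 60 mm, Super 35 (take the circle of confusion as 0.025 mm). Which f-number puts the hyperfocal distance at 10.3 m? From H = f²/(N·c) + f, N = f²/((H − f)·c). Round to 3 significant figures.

f/14.1

Rearrange H = f²/(N·c) + f for N: N = f² / ((H − f)·c).
N = 60² / ((10300 − 60) × 0.025) = 3600 / 256.0 ≈ 14.1.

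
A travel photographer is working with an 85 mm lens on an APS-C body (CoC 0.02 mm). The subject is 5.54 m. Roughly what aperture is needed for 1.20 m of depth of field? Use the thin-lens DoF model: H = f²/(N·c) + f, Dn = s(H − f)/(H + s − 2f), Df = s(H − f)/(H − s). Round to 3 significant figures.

f/7.09

Write h = H − f = f²/(N·c). The thin-lens limits are Dn = s·h/(h + (s−f)) and Df = s·h/(h − (s−f)), so DoF = Df − Dn = 2·s·(s−f)·h / (h² − (s−f)²).
That is a quadratic in h: DoF·h² − 2·s·(s−f)·h − DoF·(s−f)² = 0 ⇒ h = (s−f)·(s + √(s² + DoF²)) / DoF = 5455 × (5540 + √(5540² + 1200²)) / 1200 = 5455 × (5540 + 5668.47) / 1200 ≈ 50952 mm.
Then N = f²/(c·h) = 85² / (0.02 × 50952) = 7225 / 1019.0 ≈ 7.09.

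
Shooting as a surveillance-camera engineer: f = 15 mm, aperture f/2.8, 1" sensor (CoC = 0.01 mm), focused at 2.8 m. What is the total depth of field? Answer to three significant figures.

Hyperfocal distance H = f²/(N·c) + f = 15²/(2.8 × 0.01) + 15 = 225/0.028 + 15 ≈ 8050.7 mm ≈ 8.051 m.
Near limit Dn = s·(H − f)/(H + s − 2f) = 2800 × (8050.7 − 15) / (8050.7 + 2800 − 2 × 15) = 2800 × 8035.7 / 10820.7 ≈ 2079.3 mm.
Far limit Df = s·(H − f)/(H − s) = 2800 × (8050.7 − 15) / (8050.7 − 2800) = 2800 × 8035.7 / 5250.7 ≈ 4285.1 mm.
Depth of field = Df − Dn = 4285.1 − 2079.3 ≈ 2205.8 mm ≈ 2.21 m.

2.21 m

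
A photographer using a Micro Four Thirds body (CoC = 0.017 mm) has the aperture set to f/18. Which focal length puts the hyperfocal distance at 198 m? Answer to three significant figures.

From H = f²/(N·c) + f, with f ≪ H: f ≈ √(H·N·c) = √(198000 × 18 × 0.017) = √60588 ≈ 246.1 mm.
The +f correction barely moves this — solving exactly, f² + N·c·f − N·c·H = 0 ⇒ f = (−N·c + √((N·c)² + 4·N·c·H))/2 = (−0.306 + √242352)/2 ≈ 245.99 mm, so f ≈ 246 mm.

246 mm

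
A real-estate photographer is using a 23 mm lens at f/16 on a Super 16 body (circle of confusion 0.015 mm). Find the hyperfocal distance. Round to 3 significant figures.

Hyperfocal distance H = f²/(N·c) + f = 23²/(16 × 0.015) + 23 = 529/0.24 + 23 ≈ 2227.2 mm ≈ 2.23 m.

2.23 m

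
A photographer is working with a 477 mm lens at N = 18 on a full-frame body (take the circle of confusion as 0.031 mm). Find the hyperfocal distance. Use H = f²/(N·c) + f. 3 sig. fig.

408 m

Hyperfocal distance H = f²/(N·c) + f = 477²/(18 × 0.031) + 477 = 227529/0.558 + 477 ≈ 408235.1 mm ≈ 408 m.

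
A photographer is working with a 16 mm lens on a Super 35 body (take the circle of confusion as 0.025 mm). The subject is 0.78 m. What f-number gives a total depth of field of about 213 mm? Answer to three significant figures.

f/1.80

Write h = H − f = f²/(N·c). The thin-lens limits are Dn = s·h/(h + (s−f)) and Df = s·h/(h − (s−f)), so DoF = Df − Dn = 2·s·(s−f)·h / (h² − (s−f)²).
That is a quadratic in h: DoF·h² − 2·s·(s−f)·h − DoF·(s−f)² = 0 ⇒ h = (s−f)·(s + √(s² + DoF²)) / DoF = 764 × (780 + √(780² + 213²)) / 213 = 764 × (780 + 808.560) / 213 ≈ 5697.9 mm.
Then N = f²/(c·h) = 16² / (0.025 × 5697.9) = 256 / 142.45 ≈ 1.80.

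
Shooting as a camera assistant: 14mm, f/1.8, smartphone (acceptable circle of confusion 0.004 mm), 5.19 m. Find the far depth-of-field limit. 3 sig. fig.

Hyperfocal distance H = f²/(N·c) + f = 14²/(1.8 × 0.004) + 14 = 196/0.0072 + 14 ≈ 27236.2 mm ≈ 27.24 m.
Far limit Df = s·(H − f)/(H − s) = 5190 × (27236.2 − 14) / (27236.2 − 5190) = 5190 × 27222.2 / 22046.2 ≈ 6408.5 mm ≈ 6.41 m.

6.41 m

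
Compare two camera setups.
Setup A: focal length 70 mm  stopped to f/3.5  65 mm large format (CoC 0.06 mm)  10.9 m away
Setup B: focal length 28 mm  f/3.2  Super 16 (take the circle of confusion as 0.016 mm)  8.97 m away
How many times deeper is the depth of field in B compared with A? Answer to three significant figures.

Setup A: H = 70²/(3.5×0.06) + 70 ≈ 23403.3 mm; DoF = Df − Dn = 20341 − 7445 ≈ 12896 mm.
Setup B: H = 28²/(3.2×0.016) + 28 ≈ 15340.5 mm; DoF = Df − Dn = 21561 − 5663 ≈ 15898 mm.
Ratio = 15898 / 12896 ≈ 1.23.

1.23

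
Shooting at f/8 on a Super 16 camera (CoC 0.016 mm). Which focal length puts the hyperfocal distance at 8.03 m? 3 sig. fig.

From H = f²/(N·c) + f, with f ≪ H: f ≈ √(H·N·c) = √(8030 × 8 × 0.016) = √1027.8 ≈ 32.06 mm.
Exact: f² + N·c·f − N·c·H = 0 ⇒ f = (−N·c + √((N·c)² + 4·N·c·H))/2 = (−0.128 + √4111.4)/2 ≈ 31.996 mm ≈ 32.0 mm.

32.0 mm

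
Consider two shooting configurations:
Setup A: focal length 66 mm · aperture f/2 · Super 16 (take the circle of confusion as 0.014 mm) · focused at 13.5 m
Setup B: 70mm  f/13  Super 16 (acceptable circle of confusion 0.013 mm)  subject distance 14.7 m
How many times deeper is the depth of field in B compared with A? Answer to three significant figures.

8.47

Setup A: H = 66²/(2×0.014) + 66 ≈ 155637.4 mm; DoF = Df − Dn = 14775.9 − 12426.9 ≈ 2349.0 mm.
Setup B: H = 70²/(13×0.013) + 70 ≈ 29064.1 mm; DoF = Df − Dn = 29672 − 9770 ≈ 19902 mm.
Ratio = 19902 / 2349.0 ≈ 8.47.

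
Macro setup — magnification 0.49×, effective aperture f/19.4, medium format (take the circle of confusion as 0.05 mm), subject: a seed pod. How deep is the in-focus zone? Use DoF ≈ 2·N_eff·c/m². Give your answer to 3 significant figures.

At magnification m, DoF ≈ 2·N_eff·c/m² = 2 × 19.4 × 0.05 / 0.49² = 1.94 / 0.2401 ≈ 8.08 mm.

8.08 mm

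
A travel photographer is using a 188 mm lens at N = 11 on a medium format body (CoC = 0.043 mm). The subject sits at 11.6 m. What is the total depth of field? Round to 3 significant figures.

3.63 m

Hyperfocal distance H = f²/(N·c) + f = 188²/(11 × 0.043) + 188 = 35344/0.473 + 188 ≈ 74911.0 mm ≈ 74.91 m.
Near limit Dn = s·(H − f)/(H + s − 2f) = 11600 × (74911.0 − 188) / (74911.0 + 11600 − 2 × 188) = 11600 × 74723.0 / 86135.0 ≈ 10063.1 mm.
Far limit Df = s·(H − f)/(H − s) = 11600 × (74911.0 − 188) / (74911.0 − 11600) = 11600 × 74723.0 / 63311.0 ≈ 13690.9 mm.
Depth of field = Df − Dn = 13690.9 − 10063.1 ≈ 3627.8 mm ≈ 3.63 m.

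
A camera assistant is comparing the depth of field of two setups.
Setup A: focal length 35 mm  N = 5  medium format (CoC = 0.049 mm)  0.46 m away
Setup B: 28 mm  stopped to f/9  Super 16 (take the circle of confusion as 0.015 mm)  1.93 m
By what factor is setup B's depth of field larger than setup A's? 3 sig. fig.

18.0

Setup A: H = 35²/(5×0.049) + 35 ≈ 5035.0 mm; DoF = Df − Dn = 502.732 − 423.963 ≈ 78.769 mm.
Setup B: H = 28²/(9×0.015) + 28 ≈ 5835.4 mm; DoF = Df − Dn = 2869.9 − 1453.8 ≈ 1416.1 mm.
Ratio = 1416.1 / 78.769 ≈ 18.0.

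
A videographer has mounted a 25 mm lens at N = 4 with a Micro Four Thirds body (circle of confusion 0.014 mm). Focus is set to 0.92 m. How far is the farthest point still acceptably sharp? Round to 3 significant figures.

Hyperfocal distance H = f²/(N·c) + f = 25²/(4 × 0.014) + 25 = 625/0.056 + 25 ≈ 11185.7 mm ≈ 11.19 m.
Far limit Df = s·(H − f)/(H − s) = 920 × (11185.7 − 25) / (11185.7 − 920) = 920 × 11160.7 / 10265.7 ≈ 1000.2 mm ≈ 1.00 m.

1.00 m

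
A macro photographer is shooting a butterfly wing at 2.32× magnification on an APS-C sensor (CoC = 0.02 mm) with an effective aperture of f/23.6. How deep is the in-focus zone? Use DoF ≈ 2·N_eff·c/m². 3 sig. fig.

0.175 mm

At magnification m, DoF ≈ 2·N_eff·c/m² = 2 × 23.6 × 0.02 / 2.32² = 0.944 / 5.382 ≈ 0.175 mm.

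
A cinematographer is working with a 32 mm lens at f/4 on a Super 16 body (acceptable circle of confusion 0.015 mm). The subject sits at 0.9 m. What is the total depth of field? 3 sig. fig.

Hyperfocal distance H = f²/(N·c) + f = 32²/(4 × 0.015) + 32 = 1024/0.06 + 32 ≈ 17098.7 mm ≈ 17.10 m.
Near limit Dn = s·(H − f)/(H + s − 2f) = 900 × (17098.7 − 32) / (17098.7 + 900 − 2 × 32) = 900 × 17066.7 / 17934.7 ≈ 856.442 mm.
Far limit Df = s·(H − f)/(H − s) = 900 × (17098.7 − 32) / (17098.7 − 900) = 900 × 17066.7 / 16198.7 ≈ 948.226 mm.
Depth of field = Df − Dn = 948.226 − 856.442 ≈ 91.784 mm.

91.8 mm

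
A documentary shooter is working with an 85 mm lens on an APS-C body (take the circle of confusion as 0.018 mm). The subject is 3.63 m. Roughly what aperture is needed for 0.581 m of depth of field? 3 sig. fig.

Write h = H − f = f²/(N·c). The thin-lens limits are Dn = s·h/(h + (s−f)) and Df = s·h/(h − (s−f)), so DoF = Df − Dn = 2·s·(s−f)·h / (h² − (s−f)²).
That is a quadratic in h: DoF·h² − 2·s·(s−f)·h − DoF·(s−f)² = 0 ⇒ h = (s−f)·(s + √(s² + DoF²)) / DoF = 3545 × (3630 + √(3630² + 581²)) / 581 = 3545 × (3630 + 3676.20) / 581 ≈ 44579 mm.
Then N = f²/(c·h) = 85² / (0.018 × 44579) = 7225 / 802.42 ≈ 9.

f/9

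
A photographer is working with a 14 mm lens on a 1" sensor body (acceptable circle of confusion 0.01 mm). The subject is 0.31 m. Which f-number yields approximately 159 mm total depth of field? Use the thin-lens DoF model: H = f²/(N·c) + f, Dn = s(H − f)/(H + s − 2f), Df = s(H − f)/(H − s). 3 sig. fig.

Write h = H − f = f²/(N·c). The thin-lens limits are Dn = s·h/(h + (s−f)) and Df = s·h/(h − (s−f)), so DoF = Df − Dn = 2·s·(s−f)·h / (h² − (s−f)²).
That is a quadratic in h: DoF·h² − 2·s·(s−f)·h − DoF·(s−f)² = 0 ⇒ h = (s−f)·(s + √(s² + DoF²)) / DoF = 296 × (310 + √(310² + 159²)) / 159 = 296 × (310 + 348.398) / 159 ≈ 1225.7 mm.
Then N = f²/(c·h) = 14² / (0.01 × 1225.7) = 196 / 12.257 ≈ 16.

f/16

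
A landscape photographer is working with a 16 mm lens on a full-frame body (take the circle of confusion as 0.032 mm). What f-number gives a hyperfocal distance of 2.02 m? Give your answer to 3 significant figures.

f/3.99

Rearrange H = f²/(N·c) + f for N: N = f² / ((H − f)·c).
N = 16² / ((2020 − 16) × 0.032) = 256 / 64.13 ≈ 3.99.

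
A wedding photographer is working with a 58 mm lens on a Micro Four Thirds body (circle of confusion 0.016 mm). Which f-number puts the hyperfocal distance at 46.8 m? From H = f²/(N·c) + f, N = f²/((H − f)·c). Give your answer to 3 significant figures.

f/4.50

Rearrange H = f²/(N·c) + f for N: N = f² / ((H − f)·c).
N = 58² / ((46800 − 58) × 0.016) = 3364 / 747.9 ≈ 4.50.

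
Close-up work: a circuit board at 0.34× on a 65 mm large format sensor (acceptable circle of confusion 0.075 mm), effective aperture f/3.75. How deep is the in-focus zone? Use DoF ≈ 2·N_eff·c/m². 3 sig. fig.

At magnification m, DoF ≈ 2·N_eff·c/m² = 2 × 3.75 × 0.075 / 0.34² = 0.5625 / 0.1156 ≈ 4.87 mm.

4.87 mm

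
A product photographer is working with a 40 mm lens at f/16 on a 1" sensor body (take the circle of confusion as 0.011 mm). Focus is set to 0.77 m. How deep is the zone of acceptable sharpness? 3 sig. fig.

124 mm

Hyperfocal distance H = f²/(N·c) + f = 40²/(16 × 0.011) + 40 = 1600/0.176 + 40 ≈ 9130.9 mm ≈ 9.131 m.
Near limit Dn = s·(H − f)/(H + s − 2f) = 770 × (9130.9 − 40) / (9130.9 + 770 − 2 × 40) = 770 × 9090.9 / 9820.9 ≈ 712.76 mm.
Far limit Df = s·(H − f)/(H − s) = 770 × (9130.9 − 40) / (9130.9 − 770) = 770 × 9090.9 / 8360.9 ≈ 837.23 mm.
Depth of field = Df − Dn = 837.23 − 712.76 ≈ 124.47 mm.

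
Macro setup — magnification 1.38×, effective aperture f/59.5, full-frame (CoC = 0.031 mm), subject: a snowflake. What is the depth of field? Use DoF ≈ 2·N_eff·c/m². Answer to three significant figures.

1.94 mm

At magnification m, DoF ≈ 2·N_eff·c/m² = 2 × 59.5 × 0.031 / 1.38² = 3.689 / 1.904 ≈ 1.94 mm.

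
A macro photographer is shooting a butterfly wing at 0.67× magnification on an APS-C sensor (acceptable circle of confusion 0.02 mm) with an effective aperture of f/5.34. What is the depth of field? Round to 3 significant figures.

At magnification m, DoF ≈ 2·N_eff·c/m² = 2 × 5.34 × 0.02 / 0.67² = 0.2136 / 0.4489 ≈ 0.476 mm.

0.476 mm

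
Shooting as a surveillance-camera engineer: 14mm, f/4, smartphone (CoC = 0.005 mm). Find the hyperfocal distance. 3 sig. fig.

9.81 m

Hyperfocal distance H = f²/(N·c) + f = 14²/(4 × 0.005) + 14 = 196/0.02 + 14 ≈ 9814.0 mm ≈ 9.81 m.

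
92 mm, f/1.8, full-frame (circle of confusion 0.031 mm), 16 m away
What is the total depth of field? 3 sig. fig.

3.39 m

Hyperfocal distance H = f²/(N·c) + f = 92²/(1.8 × 0.031) + 92 = 8464/0.0558 + 92 ≈ 151776.6 mm ≈ 151.8 m.
Near limit Dn = s·(H − f)/(H + s − 2f) = 16000 × (151776.6 − 92) / (151776.6 + 16000 − 2 × 92) = 16000 × 151684.6 / 167592.6 ≈ 14481.3 mm.
Far limit Df = s·(H − f)/(H − s) = 16000 × (151776.6 − 92) / (151776.6 − 16000) = 16000 × 151684.6 / 135776.6 ≈ 17874.6 mm.
Depth of field = Df − Dn = 17874.6 − 14481.3 ≈ 3393.3 mm ≈ 3.39 m.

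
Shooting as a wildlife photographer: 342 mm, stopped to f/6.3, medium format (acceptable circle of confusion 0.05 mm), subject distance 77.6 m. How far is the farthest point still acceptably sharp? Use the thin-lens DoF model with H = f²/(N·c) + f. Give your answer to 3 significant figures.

Hyperfocal distance H = f²/(N·c) + f = 342²/(6.3 × 0.05) + 342 = 116964/0.315 + 342 ≈ 371656.3 mm ≈ 371.7 m.
Far limit Df = s·(H − f)/(H − s) = 77600 × (371656.3 − 342) / (371656.3 − 77600) = 77600 × 371314.3 / 294056.3 ≈ 97988 mm ≈ 98.0 m.

98.0 m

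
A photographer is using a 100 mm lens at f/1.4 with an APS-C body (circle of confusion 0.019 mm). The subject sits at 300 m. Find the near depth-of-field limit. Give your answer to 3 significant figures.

167 m

Hyperfocal distance H = f²/(N·c) + f = 100²/(1.4 × 0.019) + 100 = 10000/0.0266 + 100 ≈ 376039.8 mm ≈ 376.0 m.
Near limit Dn = s·(H − f)/(H + s − 2f) = 300000 × (376039.8 − 100) / (376039.8 + 300000 − 2 × 100) = 300000 × 375939.8 / 675839.8 ≈ 166877 mm ≈ 167 m.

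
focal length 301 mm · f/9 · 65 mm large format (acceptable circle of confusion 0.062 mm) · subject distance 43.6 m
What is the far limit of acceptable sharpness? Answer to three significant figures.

Hyperfocal distance H = f²/(N·c) + f = 301²/(9 × 0.062) + 301 = 90601/0.558 + 301 ≈ 162668.4 mm ≈ 162.7 m.
Far limit Df = s·(H − f)/(H − s) = 43600 × (162668.4 − 301) / (162668.4 − 43600) = 43600 × 162367.4 / 119068.4 ≈ 59455 mm ≈ 59.5 m.

59.5 m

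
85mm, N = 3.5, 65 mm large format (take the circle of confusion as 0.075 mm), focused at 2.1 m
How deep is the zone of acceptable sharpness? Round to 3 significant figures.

309 mm

Hyperfocal distance H = f²/(N·c) + f = 85²/(3.5 × 0.075) + 85 = 7225/0.2625 + 85 ≈ 27608.8 mm ≈ 27.61 m.
Near limit Dn = s·(H − f)/(H + s − 2f) = 2100 × (27608.8 − 85) / (27608.8 + 2100 − 2 × 85) = 2100 × 27523.8 / 29538.8 ≈ 1956.75 mm.
Far limit Df = s·(H − f)/(H − s) = 2100 × (27608.8 − 85) / (27608.8 − 2100) = 2100 × 27523.8 / 25508.8 ≈ 2265.88 mm.
Depth of field = Df − Dn = 2265.88 − 1956.75 ≈ 309.13 mm.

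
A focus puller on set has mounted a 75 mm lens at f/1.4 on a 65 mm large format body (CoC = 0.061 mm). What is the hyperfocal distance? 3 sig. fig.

Hyperfocal distance H = f²/(N·c) + f = 75²/(1.4 × 0.061) + 75 = 5625/0.0854 + 75 ≈ 65941.5 mm ≈ 65.9 m.

65.9 m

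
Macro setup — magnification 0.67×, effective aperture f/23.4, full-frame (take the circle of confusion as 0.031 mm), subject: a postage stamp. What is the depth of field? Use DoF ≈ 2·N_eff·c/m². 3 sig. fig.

3.23 mm

At magnification m, DoF ≈ 2·N_eff·c/m² = 2 × 23.4 × 0.031 / 0.67² = 1.451 / 0.4489 ≈ 3.23 mm.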